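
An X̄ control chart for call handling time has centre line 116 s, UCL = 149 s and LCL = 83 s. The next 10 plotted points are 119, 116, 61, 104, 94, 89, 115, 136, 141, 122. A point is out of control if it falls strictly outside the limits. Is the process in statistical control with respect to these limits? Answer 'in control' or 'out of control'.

out of control

Compare each point to [83, 149]: sample 3 = 61 < LCL.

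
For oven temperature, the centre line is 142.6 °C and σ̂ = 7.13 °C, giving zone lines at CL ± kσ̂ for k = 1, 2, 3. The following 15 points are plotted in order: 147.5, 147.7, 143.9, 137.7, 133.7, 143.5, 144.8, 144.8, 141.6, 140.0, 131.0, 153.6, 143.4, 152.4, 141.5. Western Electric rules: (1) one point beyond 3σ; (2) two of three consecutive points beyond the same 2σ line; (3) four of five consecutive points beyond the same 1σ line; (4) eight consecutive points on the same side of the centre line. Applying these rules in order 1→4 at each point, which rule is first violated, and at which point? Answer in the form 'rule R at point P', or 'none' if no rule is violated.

none

Zone of each point (C = within 1σ̂, B = 1σ̂–2σ̂, A = 2σ̂–3σ̂, * = beyond 3σ̂; sign = side of CL): 1:+C, 2:+C, 3:+C, 4:-C, 5:-B, 6:+C, 7:+C, 8:+C, 9:-C, 10:-C, 11:-B, 12:+B, 13:+C, 14:+B, 15:-C
No rule fires across all 15 points.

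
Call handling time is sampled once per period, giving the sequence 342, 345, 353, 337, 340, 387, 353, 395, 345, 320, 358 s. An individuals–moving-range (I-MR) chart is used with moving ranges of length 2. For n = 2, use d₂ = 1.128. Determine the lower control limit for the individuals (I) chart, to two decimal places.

X̄ = (342 + 345 + 353 + 337 + 340 + 387 + 353 + 395 + 345 + 320 + 358) / 11 = 352.2727
Moving ranges: 3, 8, 16, 3, 47, 34, 42, 50, 25, 38; M̄R̄ = 266.0000 / 10 = 26.6000
LCL = X̄ − 3·M̄R̄/d₂ = 352.2727 − 3 × 26.6000 / 1.128 = 281.5280

281.53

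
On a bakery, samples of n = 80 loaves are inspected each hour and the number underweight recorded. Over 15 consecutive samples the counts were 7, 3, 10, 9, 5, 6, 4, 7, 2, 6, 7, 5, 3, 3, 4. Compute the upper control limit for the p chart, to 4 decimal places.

p̄ = Σdᵢ / (k·n) = 81 / (15 × 80) = 0.06750
UCL = p̄ + 3·√(p̄(1−p̄)/n) = 0.06750 + 3 × √(0.06750×0.93250/80) = 0.06750 + 3 × 0.02805 = 0.15165

0.1516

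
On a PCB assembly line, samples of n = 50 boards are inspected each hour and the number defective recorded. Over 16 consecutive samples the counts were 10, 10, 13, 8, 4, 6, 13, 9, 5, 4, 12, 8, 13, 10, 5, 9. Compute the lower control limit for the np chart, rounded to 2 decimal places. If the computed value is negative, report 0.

p̄ = Σdᵢ / (k·n) = 139 / (16 × 50) = 0.17375
LCL = np̄ − 3·√(np̄(1−p̄)) = 8.6875 − 3 × 2.6792 = 0.6499

0.65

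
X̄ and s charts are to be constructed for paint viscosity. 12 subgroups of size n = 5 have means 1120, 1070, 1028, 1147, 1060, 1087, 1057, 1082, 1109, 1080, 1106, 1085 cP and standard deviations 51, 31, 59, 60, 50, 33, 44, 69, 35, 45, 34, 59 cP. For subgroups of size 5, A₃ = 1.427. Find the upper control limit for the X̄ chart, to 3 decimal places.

X̄̄ = (1120 + 1070 + 1028 + 1147 + 1060 + 1087 + 1057 + 1082 + 1109 + 1080 + 1106 + 1085) / 12 = 1085.9167
s̄ = (51 + 31 + 59 + 60 + 50 + 33 + 44 + 69 + 35 + 45 + 34 + 59) / 12 = 47.5000
UCL = X̄̄ + A₃·s̄ = 1085.9167 + 1.427 × 47.5000 = 1153.6992

1153.699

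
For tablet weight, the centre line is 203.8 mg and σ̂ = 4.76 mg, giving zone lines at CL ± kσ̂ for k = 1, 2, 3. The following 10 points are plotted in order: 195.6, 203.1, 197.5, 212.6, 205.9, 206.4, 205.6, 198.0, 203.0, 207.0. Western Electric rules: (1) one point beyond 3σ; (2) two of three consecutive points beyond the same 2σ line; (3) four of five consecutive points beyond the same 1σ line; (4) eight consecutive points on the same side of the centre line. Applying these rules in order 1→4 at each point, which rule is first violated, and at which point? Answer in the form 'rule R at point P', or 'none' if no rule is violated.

Zone of each point (C = within 1σ̂, B = 1σ̂–2σ̂, A = 2σ̂–3σ̂, * = beyond 3σ̂; sign = side of CL): 1:-B, 2:-C, 3:-B, 4:+B, 5:+C, 6:+C, 7:+C, 8:-B, 9:-C, 10:+C
No rule fires across all 10 points.

none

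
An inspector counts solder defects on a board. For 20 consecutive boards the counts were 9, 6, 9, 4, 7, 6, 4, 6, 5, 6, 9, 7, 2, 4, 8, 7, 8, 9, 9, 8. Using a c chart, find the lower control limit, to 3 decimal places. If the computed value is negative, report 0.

c̄ = (9 + 6 + 9 + 4 + 7 + 6 + 4 + 6 + 5 + 6 + 9 + 7 + 2 + 4 + 8 + 7 + 8 + 9 + 9 + 8) / 20 = 133 / 20 = 6.6500
LCL = c̄ − 3√c̄ = 6.6500 − 3 × 2.5788 = -1.0863 → 0 (cannot be negative)

0.000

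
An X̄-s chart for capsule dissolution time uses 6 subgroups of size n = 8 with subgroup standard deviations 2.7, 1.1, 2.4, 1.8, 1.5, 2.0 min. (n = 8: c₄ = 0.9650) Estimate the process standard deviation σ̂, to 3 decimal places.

1.986

s̄ = (2.7 + 1.1 + 2.4 + 1.8 + 1.5 + 2.0) / 6 = 1.9167
σ̂ = s̄ / c₄ = 1.9167 / 0.9650 = 1.9862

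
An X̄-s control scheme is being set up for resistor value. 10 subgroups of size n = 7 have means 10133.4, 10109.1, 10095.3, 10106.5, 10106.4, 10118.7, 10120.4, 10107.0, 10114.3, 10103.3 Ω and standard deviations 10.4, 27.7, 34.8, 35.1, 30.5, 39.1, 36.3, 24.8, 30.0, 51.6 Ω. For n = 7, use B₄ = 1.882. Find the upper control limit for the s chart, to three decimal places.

s̄ = (10.4 + 27.7 + 34.8 + 35.1 + 30.5 + 39.1 + 36.3 + 24.8 + 30.0 + 51.6) / 10 = 32.0300
UCL_s = B₄·s̄ = 1.882 × 32.0300 = 60.2805

60.280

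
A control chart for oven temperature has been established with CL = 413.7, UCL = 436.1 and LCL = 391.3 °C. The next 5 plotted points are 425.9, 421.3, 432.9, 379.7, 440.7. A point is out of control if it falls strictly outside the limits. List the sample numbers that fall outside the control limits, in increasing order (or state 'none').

Compare each point to [391.3, 436.1]: sample 4 = 379.7 < LCL; sample 5 = 440.7 > UCL.

4, 5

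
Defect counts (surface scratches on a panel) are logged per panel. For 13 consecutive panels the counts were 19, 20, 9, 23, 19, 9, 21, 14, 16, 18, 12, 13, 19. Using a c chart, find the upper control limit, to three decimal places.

28.423

c̄ = (19 + 20 + 9 + 23 + 19 + 9 + 21 + 14 + 16 + 18 + 12 + 13 + 19) / 13 = 212 / 13 = 16.3077
UCL = c̄ + 3√c̄ = 16.3077 + 3 × √16.3077 = 16.3077 + 3 × 4.0383 = 28.4225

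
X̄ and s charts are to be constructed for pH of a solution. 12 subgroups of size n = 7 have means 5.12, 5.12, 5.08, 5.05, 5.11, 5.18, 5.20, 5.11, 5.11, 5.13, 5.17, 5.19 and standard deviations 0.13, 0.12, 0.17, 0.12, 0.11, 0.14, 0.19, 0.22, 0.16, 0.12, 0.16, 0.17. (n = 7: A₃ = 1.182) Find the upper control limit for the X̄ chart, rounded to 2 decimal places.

5.31

X̄̄ = (5.12 + 5.12 + 5.08 + 5.05 + 5.11 + 5.18 + 5.20 + 5.11 + 5.11 + 5.13 + 5.17 + 5.19) / 12 = 5.1308
s̄ = (0.13 + 0.12 + 0.17 + 0.12 + 0.11 + 0.14 + 0.19 + 0.22 + 0.16 + 0.12 + 0.16 + 0.17) / 12 = 0.1508
UCL = X̄̄ + A₃·s̄ = 5.1308 + 1.182 × 0.1508 = 5.3091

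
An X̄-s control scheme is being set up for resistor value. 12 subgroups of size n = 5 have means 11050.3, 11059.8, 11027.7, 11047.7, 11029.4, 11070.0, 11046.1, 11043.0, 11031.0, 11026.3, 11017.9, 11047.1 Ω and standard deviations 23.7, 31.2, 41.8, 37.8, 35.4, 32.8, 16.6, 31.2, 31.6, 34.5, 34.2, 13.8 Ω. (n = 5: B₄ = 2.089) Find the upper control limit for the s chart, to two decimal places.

s̄ = (23.7 + 31.2 + 41.8 + 37.8 + 35.4 + 32.8 + 16.6 + 31.2 + 31.6 + 34.5 + 34.2 + 13.8) / 12 = 30.3833
UCL_s = B₄·s̄ = 2.089 × 30.3833 = 63.4708

63.47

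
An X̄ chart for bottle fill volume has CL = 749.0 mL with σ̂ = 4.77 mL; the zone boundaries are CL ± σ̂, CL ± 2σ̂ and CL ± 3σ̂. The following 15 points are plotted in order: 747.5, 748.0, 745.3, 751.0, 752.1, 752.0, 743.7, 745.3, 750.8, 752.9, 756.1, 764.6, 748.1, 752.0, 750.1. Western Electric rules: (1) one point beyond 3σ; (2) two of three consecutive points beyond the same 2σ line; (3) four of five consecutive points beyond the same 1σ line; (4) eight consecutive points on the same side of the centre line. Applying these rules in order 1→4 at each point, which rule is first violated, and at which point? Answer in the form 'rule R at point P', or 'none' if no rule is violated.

rule 1 at point 12

Zone of each point (C = within 1σ̂, B = 1σ̂–2σ̂, A = 2σ̂–3σ̂, * = beyond 3σ̂; sign = side of CL): 1:-C, 2:-C, 3:-C, 4:+C, 5:+C, 6:+C, 7:-B, 8:-C, 9:+C, 10:+C, 11:+B, 12:+*, 13:-C, 14:+C, 15:+C
Rule 1 (one point beyond the 3σ limits) is satisfied at point 12.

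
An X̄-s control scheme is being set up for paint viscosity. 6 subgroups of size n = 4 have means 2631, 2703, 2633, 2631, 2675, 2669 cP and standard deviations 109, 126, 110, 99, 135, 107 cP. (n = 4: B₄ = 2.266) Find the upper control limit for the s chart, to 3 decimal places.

s̄ = (109 + 126 + 110 + 99 + 135 + 107) / 6 = 114.3333
UCL_s = B₄·s̄ = 2.266 × 114.3333 = 259.0793

259.079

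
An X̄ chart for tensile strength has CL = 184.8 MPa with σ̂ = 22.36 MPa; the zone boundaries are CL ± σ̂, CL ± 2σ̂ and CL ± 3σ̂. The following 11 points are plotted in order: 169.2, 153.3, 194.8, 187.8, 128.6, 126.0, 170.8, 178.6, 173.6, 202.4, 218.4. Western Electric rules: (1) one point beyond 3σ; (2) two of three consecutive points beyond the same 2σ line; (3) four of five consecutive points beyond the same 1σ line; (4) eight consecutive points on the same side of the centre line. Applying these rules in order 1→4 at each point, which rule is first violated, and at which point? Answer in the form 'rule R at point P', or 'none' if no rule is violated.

rule 2 at point 6

Zone of each point (C = within 1σ̂, B = 1σ̂–2σ̂, A = 2σ̂–3σ̂, * = beyond 3σ̂; sign = side of CL): 1:-C, 2:-B, 3:+C, 4:+C, 5:-A, 6:-A, 7:-C, 8:-C, 9:-C, 10:+C, 11:+B
Rule 2 (two of three consecutive points beyond the same 2σ limit) is satisfied at point 6.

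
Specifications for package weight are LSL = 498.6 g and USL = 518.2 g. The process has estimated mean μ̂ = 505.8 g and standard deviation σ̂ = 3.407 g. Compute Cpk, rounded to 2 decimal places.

Cpu = (USL − μ̂) / (3σ̂) = (518.2 − 505.8) / (3 × 3.407) = 1.2132; Cpl = (μ̂ − LSL) / (3σ̂) = (505.8 − 498.6) / (3 × 3.407) = 0.7044; Cpk = min(Cpu, Cpl) = 0.7044

0.70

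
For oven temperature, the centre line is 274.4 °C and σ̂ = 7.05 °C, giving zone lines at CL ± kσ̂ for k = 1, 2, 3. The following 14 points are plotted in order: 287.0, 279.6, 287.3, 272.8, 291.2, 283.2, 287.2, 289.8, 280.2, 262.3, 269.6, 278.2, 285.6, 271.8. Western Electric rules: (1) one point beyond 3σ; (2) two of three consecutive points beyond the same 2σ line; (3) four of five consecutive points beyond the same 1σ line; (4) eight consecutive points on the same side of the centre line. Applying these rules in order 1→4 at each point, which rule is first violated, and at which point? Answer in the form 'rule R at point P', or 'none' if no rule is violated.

rule 3 at point 7

Zone of each point (C = within 1σ̂, B = 1σ̂–2σ̂, A = 2σ̂–3σ̂, * = beyond 3σ̂; sign = side of CL): 1:+B, 2:+C, 3:+B, 4:-C, 5:+A, 6:+B, 7:+B, 8:+A, 9:+C, 10:-B, 11:-C, 12:+C, 13:+B, 14:-C
Rule 3 (four of five consecutive points beyond the same 1σ limit) is satisfied at point 7.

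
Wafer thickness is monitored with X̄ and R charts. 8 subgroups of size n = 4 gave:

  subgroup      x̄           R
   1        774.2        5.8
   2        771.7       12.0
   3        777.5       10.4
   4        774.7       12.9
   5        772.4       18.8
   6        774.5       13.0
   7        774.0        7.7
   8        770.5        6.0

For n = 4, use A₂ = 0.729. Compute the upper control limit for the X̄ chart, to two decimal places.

X̄̄ = (774.2 + 771.7 + 777.5 + 774.7 + 772.4 + 774.5 + 774.0 + 770.5) / 8 = 6189.5000 / 8 = 773.6875
R̄ = (5.8 + 12.0 + 10.4 + 12.9 + 18.8 + 13.0 + 7.7 + 6.0) / 8 = 86.6000 / 8 = 10.8250
UCL = X̄̄ + A₂·R̄ = 773.6875 + 0.729 × 10.8250 = 781.5789

781.58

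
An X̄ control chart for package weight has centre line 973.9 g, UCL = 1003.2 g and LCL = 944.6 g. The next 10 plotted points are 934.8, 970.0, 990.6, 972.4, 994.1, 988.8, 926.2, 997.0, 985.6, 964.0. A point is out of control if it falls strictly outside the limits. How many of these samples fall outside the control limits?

2

Compare each point to [944.6, 1003.2]: sample 1 = 934.8 < LCL; sample 7 = 926.2 < LCL.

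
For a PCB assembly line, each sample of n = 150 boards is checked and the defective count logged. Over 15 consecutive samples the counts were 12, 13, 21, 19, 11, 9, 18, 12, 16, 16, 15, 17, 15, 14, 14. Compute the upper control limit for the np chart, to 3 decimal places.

p̄ = Σdᵢ / (k·n) = 222 / (15 × 150) = 0.09867
UCL = np̄ + 3·√(np̄(1−p̄)) = 14.8000 + 3 × √(14.8000×0.90133) = 14.8000 + 3 × 3.6524 = 25.7571

25.757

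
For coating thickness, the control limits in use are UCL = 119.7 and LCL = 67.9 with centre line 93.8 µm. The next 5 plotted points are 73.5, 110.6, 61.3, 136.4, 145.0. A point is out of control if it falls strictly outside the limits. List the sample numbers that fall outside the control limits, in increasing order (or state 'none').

Compare each point to [67.9, 119.7]: sample 3 = 61.3 < LCL; sample 4 = 136.4 > UCL; sample 5 = 145.0 > UCL.

3, 4, 5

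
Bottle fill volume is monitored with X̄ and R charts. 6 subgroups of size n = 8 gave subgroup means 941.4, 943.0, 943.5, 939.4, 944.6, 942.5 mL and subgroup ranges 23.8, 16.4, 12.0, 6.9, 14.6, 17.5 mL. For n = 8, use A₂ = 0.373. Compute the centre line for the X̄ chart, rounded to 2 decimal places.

X̄̄ = (941.4 + 943.0 + 943.5 + 939.4 + 944.6 + 942.5) / 6 = 5654.4000 / 6 = 942.4000
CL = X̄̄ = 942.4000

942.40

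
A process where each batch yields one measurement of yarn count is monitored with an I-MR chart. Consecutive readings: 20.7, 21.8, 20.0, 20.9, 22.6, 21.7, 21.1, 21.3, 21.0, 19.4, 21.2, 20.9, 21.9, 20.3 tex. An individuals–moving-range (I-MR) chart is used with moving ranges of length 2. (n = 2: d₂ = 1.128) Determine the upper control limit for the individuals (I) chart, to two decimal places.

23.88

X̄ = (20.7 + 21.8 + 20.0 + 20.9 + 22.6 + 21.7 + 21.1 + 21.3 + 21.0 + 19.4 + 21.2 + 20.9 + 21.9 + 20.3) / 14 = 21.0571
Moving ranges: 1.1, 1.8, 0.9, 1.7, 0.9, 0.6, 0.2, 0.3, 1.6, 1.8, 0.3, 1.0, 1.6; M̄R̄ = 13.8000 / 13 = 1.0615
UCL = X̄ + 3·M̄R̄/d₂ = 21.0571 + 3 × 1.0615 / 1.128 = 23.8804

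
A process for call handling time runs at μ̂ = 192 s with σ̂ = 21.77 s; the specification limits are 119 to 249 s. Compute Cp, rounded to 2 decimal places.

1.00

Cp = (USL − LSL) / (6σ̂) = (249 − 119) / (6 × 21.77) = 130.0000 / 130.6200 = 0.9953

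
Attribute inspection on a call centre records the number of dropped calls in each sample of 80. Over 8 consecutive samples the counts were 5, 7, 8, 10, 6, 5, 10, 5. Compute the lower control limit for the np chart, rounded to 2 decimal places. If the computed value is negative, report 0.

p̄ = Σdᵢ / (k·n) = 56 / (8 × 80) = 0.08750
LCL = np̄ − 3·√(np̄(1−p̄)) = 7.0000 − 3 × 2.5274 = -0.5821 → 0 (negative, so LCL = 0)

0.00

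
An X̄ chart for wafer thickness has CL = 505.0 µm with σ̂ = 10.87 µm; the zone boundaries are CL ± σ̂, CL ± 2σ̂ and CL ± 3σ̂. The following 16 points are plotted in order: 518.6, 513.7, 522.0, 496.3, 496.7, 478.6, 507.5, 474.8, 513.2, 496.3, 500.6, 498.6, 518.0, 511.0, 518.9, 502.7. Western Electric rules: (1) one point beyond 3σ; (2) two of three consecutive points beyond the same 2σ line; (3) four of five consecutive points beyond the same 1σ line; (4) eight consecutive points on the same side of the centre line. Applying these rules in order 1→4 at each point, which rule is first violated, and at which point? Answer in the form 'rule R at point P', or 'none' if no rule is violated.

rule 2 at point 8

Zone of each point (C = within 1σ̂, B = 1σ̂–2σ̂, A = 2σ̂–3σ̂, * = beyond 3σ̂; sign = side of CL): 1:+B, 2:+C, 3:+B, 4:-C, 5:-C, 6:-A, 7:+C, 8:-A, 9:+C, 10:-C, 11:-C, 12:-C, 13:+B, 14:+C, 15:+B, 16:-C
Rule 2 (two of three consecutive points beyond the same 2σ limit) is satisfied at point 8.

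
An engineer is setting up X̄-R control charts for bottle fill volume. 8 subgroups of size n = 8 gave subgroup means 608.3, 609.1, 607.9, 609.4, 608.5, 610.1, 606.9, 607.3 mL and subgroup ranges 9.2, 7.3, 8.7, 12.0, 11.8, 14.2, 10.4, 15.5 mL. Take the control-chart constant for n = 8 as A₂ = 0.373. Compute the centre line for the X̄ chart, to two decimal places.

608.44

X̄̄ = (608.3 + 609.1 + 607.9 + 609.4 + 608.5 + 610.1 + 606.9 + 607.3) / 8 = 4867.5000 / 8 = 608.4375
CL = X̄̄ = 608.4375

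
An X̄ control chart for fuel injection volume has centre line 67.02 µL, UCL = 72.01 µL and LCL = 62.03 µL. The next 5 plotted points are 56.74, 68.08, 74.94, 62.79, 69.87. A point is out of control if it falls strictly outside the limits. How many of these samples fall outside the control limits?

2

Compare each point to [62.03, 72.01]: sample 1 = 56.74 < LCL; sample 3 = 74.94 > UCL.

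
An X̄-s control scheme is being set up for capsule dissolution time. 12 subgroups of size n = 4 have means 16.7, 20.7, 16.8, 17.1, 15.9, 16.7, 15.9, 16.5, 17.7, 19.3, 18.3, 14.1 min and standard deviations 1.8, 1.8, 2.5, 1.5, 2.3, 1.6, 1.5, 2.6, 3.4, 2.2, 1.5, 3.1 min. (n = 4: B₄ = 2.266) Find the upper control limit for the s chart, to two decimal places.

s̄ = (1.8 + 1.8 + 2.5 + 1.5 + 2.3 + 1.6 + 1.5 + 2.6 + 3.4 + 2.2 + 1.5 + 3.1) / 12 = 2.1500
UCL_s = B₄·s̄ = 2.266 × 2.1500 = 4.8719

4.87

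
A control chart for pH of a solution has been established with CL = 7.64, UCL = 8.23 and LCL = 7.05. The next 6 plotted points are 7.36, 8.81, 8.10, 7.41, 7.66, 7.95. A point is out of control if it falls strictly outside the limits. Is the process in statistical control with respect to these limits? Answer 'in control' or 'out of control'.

out of control

Compare each point to [7.05, 8.23]: sample 2 = 8.81 > UCL.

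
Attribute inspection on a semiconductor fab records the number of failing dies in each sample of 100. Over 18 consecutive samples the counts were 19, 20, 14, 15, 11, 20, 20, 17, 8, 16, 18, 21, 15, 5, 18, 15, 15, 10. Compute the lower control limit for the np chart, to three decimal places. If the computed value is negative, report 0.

p̄ = Σdᵢ / (k·n) = 277 / (18 × 100) = 0.15389
LCL = np̄ − 3·√(np̄(1−p̄)) = 15.3889 − 3 × 3.6084 = 4.5636

4.564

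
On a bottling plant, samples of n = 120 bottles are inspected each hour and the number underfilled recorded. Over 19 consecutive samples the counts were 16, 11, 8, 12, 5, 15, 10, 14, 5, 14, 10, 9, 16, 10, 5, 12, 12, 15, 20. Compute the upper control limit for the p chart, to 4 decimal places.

p̄ = Σdᵢ / (k·n) = 219 / (19 × 120) = 0.09605
UCL = p̄ + 3·√(p̄(1−p̄)/n) = 0.09605 + 3 × √(0.09605×0.90395/120) = 0.09605 + 3 × 0.02690 = 0.17675

0.1767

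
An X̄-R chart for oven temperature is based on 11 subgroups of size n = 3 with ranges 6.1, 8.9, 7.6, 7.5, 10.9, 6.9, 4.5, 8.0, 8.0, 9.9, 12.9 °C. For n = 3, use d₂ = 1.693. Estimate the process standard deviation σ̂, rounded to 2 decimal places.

R̄ = (6.1 + 8.9 + 7.6 + 7.5 + 10.9 + 6.9 + 4.5 + 8.0 + 8.0 + 9.9 + 12.9) / 11 = 8.2909
σ̂ = R̄ / d₂ = 8.2909 / 1.693 = 4.8972

4.90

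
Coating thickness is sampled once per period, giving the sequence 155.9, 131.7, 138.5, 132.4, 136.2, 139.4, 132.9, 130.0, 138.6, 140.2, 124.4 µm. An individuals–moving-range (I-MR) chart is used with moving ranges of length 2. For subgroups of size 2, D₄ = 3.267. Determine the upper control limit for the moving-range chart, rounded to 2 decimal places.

Moving ranges: 24.2, 6.8, 6.1, 3.8, 3.2, 6.5, 2.9, 8.6, 1.6, 15.8; M̄R̄ = 79.5000 / 10 = 7.9500
UCL_MR = D₄·M̄R̄ = 3.267 × 7.9500 = 25.9727

25.97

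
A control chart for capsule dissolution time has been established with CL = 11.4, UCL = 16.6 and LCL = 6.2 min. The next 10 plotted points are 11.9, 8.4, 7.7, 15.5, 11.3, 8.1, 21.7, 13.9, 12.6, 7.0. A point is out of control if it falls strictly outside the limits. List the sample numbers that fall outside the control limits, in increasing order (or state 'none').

7

Compare each point to [6.2, 16.6]: sample 7 = 21.7 > UCL.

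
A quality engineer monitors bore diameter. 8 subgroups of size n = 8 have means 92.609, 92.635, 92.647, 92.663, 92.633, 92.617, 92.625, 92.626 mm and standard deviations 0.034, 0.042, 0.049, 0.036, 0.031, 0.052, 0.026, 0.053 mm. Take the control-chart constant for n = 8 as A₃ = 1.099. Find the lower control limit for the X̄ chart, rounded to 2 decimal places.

X̄̄ = (92.609 + 92.635 + 92.647 + 92.663 + 92.633 + 92.617 + 92.625 + 92.626) / 8 = 92.6319
s̄ = (0.034 + 0.042 + 0.049 + 0.036 + 0.031 + 0.052 + 0.026 + 0.053) / 8 = 0.0404
LCL = X̄̄ − A₃·s̄ = 92.6319 − 1.099 × 0.0404 = 92.5875

92.59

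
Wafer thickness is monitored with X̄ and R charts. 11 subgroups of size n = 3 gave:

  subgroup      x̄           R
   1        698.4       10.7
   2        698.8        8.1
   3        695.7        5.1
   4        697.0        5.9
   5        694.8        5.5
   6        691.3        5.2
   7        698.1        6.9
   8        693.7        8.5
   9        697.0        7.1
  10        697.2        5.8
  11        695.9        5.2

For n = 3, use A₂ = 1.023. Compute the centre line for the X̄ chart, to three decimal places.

696.173

X̄̄ = (698.4 + 698.8 + 695.7 + 697.0 + 694.8 + 691.3 + 698.1 + 693.7 + 697.0 + 697.2 + 695.9) / 11 = 7657.9000 / 11 = 696.1727
CL = X̄̄ = 696.1727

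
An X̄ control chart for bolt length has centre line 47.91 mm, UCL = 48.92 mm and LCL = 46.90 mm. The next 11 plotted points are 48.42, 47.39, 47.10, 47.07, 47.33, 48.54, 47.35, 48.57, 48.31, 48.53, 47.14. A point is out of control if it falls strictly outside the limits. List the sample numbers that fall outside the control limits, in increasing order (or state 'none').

All 11 points lie within [46.90, 48.92].

none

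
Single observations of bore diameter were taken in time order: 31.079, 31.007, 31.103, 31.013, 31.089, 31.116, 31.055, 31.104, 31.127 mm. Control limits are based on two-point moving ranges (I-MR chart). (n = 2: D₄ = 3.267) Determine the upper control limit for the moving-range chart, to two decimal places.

0.20

Moving ranges: 0.072, 0.096, 0.090, 0.076, 0.027, 0.061, 0.049, 0.023; M̄R̄ = 0.4940 / 8 = 0.0617
UCL_MR = D₄·M̄R̄ = 3.267 × 0.0617 = 0.2017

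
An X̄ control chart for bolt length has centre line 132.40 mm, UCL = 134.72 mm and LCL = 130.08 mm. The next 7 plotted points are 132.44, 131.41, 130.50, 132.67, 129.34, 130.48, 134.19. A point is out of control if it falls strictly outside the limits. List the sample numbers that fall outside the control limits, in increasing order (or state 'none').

5

Compare each point to [130.08, 134.72]: sample 5 = 129.34 < LCL.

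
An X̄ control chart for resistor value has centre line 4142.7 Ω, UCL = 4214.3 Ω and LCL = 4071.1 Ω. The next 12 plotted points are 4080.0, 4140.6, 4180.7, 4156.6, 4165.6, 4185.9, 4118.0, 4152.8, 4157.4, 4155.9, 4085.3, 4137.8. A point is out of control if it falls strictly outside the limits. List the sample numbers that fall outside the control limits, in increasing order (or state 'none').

All 12 points lie within [4071.1, 4214.3].

none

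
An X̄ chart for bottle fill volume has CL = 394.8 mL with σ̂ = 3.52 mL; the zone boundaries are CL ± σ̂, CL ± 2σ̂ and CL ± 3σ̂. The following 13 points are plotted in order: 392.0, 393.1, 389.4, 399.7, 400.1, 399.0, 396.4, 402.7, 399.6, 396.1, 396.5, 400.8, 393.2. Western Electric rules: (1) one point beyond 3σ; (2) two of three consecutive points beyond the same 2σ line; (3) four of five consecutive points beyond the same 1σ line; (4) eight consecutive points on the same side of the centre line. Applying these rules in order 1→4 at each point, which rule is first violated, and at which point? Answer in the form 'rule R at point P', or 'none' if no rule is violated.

Zone of each point (C = within 1σ̂, B = 1σ̂–2σ̂, A = 2σ̂–3σ̂, * = beyond 3σ̂; sign = side of CL): 1:-C, 2:-C, 3:-B, 4:+B, 5:+B, 6:+B, 7:+C, 8:+A, 9:+B, 10:+C, 11:+C, 12:+B, 13:-C
Rule 3 (four of five consecutive points beyond the same 1σ limit) is satisfied at point 8.

rule 3 at point 8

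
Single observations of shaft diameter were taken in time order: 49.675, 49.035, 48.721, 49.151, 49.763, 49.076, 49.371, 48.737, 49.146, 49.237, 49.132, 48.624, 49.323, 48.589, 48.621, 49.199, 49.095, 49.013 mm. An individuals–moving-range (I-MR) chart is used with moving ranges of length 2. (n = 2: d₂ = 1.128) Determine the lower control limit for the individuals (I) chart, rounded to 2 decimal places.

48.00

X̄ = (49.675 + 49.035 + 48.721 + 49.151 + 49.763 + 49.076 + 49.371 + 48.737 + 49.146 + 49.237 + 49.132 + 48.624 + 49.323 + 48.589 + 48.621 + 49.199 + 49.095 + 49.013) / 18 = 49.0838
Moving ranges: 0.640, 0.314, 0.430, 0.612, 0.687, 0.295, 0.634, 0.409, 0.091, 0.105, 0.508, 0.699, 0.734, 0.032, 0.578, 0.104, 0.082; M̄R̄ = 6.9540 / 17 = 0.4091
LCL = X̄ − 3·M̄R̄/d₂ = 49.0838 − 3 × 0.4091 / 1.128 = 47.9959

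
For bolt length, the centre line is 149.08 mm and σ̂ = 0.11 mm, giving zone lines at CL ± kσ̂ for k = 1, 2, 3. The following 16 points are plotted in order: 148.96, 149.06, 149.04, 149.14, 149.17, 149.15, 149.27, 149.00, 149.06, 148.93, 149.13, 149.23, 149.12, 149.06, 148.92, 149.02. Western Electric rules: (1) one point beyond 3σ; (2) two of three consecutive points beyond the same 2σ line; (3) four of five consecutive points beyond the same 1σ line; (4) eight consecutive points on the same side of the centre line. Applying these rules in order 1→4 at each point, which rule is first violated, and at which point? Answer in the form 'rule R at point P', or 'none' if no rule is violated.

Zone of each point (C = within 1σ̂, B = 1σ̂–2σ̂, A = 2σ̂–3σ̂, * = beyond 3σ̂; sign = side of CL): 1:-B, 2:-C, 3:-C, 4:+C, 5:+C, 6:+C, 7:+B, 8:-C, 9:-C, 10:-B, 11:+C, 12:+B, 13:+C, 14:-C, 15:-B, 16:-C
No rule fires across all 16 points.

none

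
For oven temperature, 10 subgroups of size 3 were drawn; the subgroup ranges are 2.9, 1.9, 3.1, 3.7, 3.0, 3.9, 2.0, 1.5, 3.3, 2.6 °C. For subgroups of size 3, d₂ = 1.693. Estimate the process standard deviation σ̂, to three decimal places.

1.648

R̄ = (2.9 + 1.9 + 3.1 + 3.7 + 3.0 + 3.9 + 2.0 + 1.5 + 3.3 + 2.6) / 10 = 2.7900
σ̂ = R̄ / d₂ = 2.7900 / 1.693 = 1.6480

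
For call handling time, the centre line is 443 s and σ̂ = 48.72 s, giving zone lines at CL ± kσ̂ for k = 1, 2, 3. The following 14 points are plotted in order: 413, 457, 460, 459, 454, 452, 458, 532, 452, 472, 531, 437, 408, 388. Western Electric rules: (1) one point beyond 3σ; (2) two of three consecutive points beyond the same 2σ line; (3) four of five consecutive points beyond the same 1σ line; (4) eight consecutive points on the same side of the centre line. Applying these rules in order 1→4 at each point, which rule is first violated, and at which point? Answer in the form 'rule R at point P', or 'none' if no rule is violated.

Zone of each point (C = within 1σ̂, B = 1σ̂–2σ̂, A = 2σ̂–3σ̂, * = beyond 3σ̂; sign = side of CL): 1:-C, 2:+C, 3:+C, 4:+C, 5:+C, 6:+C, 7:+C, 8:+B, 9:+C, 10:+C, 11:+B, 12:-C, 13:-C, 14:-B
Rule 4 (eight consecutive points on the same side of the centre line) is satisfied at point 9.

rule 4 at point 9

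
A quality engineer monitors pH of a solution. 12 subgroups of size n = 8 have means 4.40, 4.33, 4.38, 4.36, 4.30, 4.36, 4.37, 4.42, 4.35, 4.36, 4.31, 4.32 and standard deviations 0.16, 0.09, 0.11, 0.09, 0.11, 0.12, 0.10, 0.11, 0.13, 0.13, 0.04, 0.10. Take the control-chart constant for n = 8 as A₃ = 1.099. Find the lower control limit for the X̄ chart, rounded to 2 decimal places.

X̄̄ = (4.40 + 4.33 + 4.38 + 4.36 + 4.30 + 4.36 + 4.37 + 4.42 + 4.35 + 4.36 + 4.31 + 4.32) / 12 = 4.3550
s̄ = (0.16 + 0.09 + 0.11 + 0.09 + 0.11 + 0.12 + 0.10 + 0.11 + 0.13 + 0.13 + 0.04 + 0.10) / 12 = 0.1075
LCL = X̄̄ − A₃·s̄ = 4.3550 − 1.099 × 0.1075 = 4.2369

4.24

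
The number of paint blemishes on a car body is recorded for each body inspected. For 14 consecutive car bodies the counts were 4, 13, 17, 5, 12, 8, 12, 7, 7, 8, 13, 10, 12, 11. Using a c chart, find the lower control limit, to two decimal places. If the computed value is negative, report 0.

0.48

c̄ = (4 + 13 + 17 + 5 + 12 + 8 + 12 + 7 + 7 + 8 + 13 + 10 + 12 + 11) / 14 = 139 / 14 = 9.9286
LCL = c̄ − 3√c̄ = 9.9286 − 3 × 3.1510 = 0.4757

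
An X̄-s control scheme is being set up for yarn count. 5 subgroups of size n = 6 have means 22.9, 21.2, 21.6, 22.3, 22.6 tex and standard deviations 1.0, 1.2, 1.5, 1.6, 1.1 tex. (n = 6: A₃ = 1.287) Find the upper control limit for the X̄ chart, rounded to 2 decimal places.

23.77

X̄̄ = (22.9 + 21.2 + 21.6 + 22.3 + 22.6) / 5 = 22.1200
s̄ = (1.0 + 1.2 + 1.5 + 1.6 + 1.1) / 5 = 1.2800
UCL = X̄̄ + A₃·s̄ = 22.1200 + 1.287 × 1.2800 = 23.7674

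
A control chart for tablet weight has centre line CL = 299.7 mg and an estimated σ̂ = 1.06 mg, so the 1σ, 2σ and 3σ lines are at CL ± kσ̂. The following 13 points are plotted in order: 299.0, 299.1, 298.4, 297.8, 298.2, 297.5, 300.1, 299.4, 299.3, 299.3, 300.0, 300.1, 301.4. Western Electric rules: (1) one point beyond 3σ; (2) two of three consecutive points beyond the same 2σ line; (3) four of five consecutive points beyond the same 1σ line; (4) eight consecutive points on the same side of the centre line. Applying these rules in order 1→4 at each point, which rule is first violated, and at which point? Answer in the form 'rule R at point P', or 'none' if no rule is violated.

Zone of each point (C = within 1σ̂, B = 1σ̂–2σ̂, A = 2σ̂–3σ̂, * = beyond 3σ̂; sign = side of CL): 1:-C, 2:-C, 3:-B, 4:-B, 5:-B, 6:-A, 7:+C, 8:-C, 9:-C, 10:-C, 11:+C, 12:+C, 13:+B
Rule 3 (four of five consecutive points beyond the same 1σ limit) is satisfied at point 6.

rule 3 at point 6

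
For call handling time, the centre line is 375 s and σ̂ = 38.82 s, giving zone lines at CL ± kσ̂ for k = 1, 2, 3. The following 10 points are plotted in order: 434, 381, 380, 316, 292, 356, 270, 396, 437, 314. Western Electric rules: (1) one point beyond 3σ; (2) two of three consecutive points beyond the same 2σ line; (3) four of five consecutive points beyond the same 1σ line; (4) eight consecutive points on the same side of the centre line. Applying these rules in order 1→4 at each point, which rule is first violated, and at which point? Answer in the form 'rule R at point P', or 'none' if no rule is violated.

Zone of each point (C = within 1σ̂, B = 1σ̂–2σ̂, A = 2σ̂–3σ̂, * = beyond 3σ̂; sign = side of CL): 1:+B, 2:+C, 3:+C, 4:-B, 5:-A, 6:-C, 7:-A, 8:+C, 9:+B, 10:-B
Rule 2 (two of three consecutive points beyond the same 2σ limit) is satisfied at point 7.

rule 2 at point 7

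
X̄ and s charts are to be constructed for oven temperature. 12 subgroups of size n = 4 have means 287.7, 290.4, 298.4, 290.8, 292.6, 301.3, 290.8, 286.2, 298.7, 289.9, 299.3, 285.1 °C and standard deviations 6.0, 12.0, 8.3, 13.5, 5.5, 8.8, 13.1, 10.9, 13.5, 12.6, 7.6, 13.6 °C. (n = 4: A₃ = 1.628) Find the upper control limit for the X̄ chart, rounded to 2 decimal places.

309.61

X̄̄ = (287.7 + 290.4 + 298.4 + 290.8 + 292.6 + 301.3 + 290.8 + 286.2 + 298.7 + 289.9 + 299.3 + 285.1) / 12 = 292.6000
s̄ = (6.0 + 12.0 + 8.3 + 13.5 + 5.5 + 8.8 + 13.1 + 10.9 + 13.5 + 12.6 + 7.6 + 13.6) / 12 = 10.4500
UCL = X̄̄ + A₃·s̄ = 292.6000 + 1.628 × 10.4500 = 309.6126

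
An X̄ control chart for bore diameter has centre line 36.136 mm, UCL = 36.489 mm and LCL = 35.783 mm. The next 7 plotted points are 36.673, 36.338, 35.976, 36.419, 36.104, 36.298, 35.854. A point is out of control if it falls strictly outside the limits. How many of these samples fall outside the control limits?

Compare each point to [35.783, 36.489]: sample 1 = 36.673 > UCL.

1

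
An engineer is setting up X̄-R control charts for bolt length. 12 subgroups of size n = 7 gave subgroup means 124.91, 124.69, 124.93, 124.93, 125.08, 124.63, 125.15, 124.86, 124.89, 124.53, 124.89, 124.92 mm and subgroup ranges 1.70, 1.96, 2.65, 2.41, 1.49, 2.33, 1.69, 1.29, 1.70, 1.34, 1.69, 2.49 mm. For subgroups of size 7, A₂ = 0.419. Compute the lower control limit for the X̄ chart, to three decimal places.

124.073

X̄̄ = (124.91 + 124.69 + 124.93 + 124.93 + 125.08 + 124.63 + 125.15 + 124.86 + 124.89 + 124.53 + 124.89 + 124.92) / 12 = 1498.4100 / 12 = 124.8675
R̄ = (1.70 + 1.96 + 2.65 + 2.41 + 1.49 + 2.33 + 1.69 + 1.29 + 1.70 + 1.34 + 1.69 + 2.49) / 12 = 22.7400 / 12 = 1.8950
LCL = X̄̄ − A₂·R̄ = 124.8675 − 0.419 × 1.8950 = 124.0735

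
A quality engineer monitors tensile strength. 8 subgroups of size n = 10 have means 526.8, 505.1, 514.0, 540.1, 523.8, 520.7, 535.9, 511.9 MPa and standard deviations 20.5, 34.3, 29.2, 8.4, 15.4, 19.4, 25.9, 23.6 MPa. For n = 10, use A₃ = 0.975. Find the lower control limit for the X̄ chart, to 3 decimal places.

500.752

X̄̄ = (526.8 + 505.1 + 514.0 + 540.1 + 523.8 + 520.7 + 535.9 + 511.9) / 8 = 522.2875
s̄ = (20.5 + 34.3 + 29.2 + 8.4 + 15.4 + 19.4 + 25.9 + 23.6) / 8 = 22.0875
LCL = X̄̄ − A₃·s̄ = 522.2875 − 0.975 × 22.0875 = 500.7522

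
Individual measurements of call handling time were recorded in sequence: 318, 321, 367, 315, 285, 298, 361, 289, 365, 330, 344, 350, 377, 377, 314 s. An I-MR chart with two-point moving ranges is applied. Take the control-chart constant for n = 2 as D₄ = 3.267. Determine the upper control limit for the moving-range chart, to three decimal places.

116.679

Moving ranges: 3, 46, 52, 30, 13, 63, 72, 76, 35, 14, 6, 27, 0, 63; M̄R̄ = 500.0000 / 14 = 35.7143
UCL_MR = D₄·M̄R̄ = 3.267 × 35.7143 = 116.6786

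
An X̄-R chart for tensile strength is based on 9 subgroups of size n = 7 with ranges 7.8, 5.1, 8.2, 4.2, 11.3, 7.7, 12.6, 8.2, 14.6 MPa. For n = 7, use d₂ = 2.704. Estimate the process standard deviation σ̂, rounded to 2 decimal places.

R̄ = (7.8 + 5.1 + 8.2 + 4.2 + 11.3 + 7.7 + 12.6 + 8.2 + 14.6) / 9 = 8.8556
σ̂ = R̄ / d₂ = 8.8556 / 2.704 = 3.2750

3.27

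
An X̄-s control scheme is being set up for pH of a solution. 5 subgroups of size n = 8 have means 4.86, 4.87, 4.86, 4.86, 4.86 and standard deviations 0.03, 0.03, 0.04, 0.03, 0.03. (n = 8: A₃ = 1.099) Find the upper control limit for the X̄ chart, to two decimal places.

4.90

X̄̄ = (4.86 + 4.87 + 4.86 + 4.86 + 4.86) / 5 = 4.8620
s̄ = (0.03 + 0.03 + 0.04 + 0.03 + 0.03) / 5 = 0.0320
UCL = X̄̄ + A₃·s̄ = 4.8620 + 1.099 × 0.0320 = 4.8972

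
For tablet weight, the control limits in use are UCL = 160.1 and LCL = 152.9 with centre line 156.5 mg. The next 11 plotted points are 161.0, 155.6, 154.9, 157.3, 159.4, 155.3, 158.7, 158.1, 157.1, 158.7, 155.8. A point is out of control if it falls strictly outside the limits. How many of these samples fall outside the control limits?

1

Compare each point to [152.9, 160.1]: sample 1 = 161.0 > UCL.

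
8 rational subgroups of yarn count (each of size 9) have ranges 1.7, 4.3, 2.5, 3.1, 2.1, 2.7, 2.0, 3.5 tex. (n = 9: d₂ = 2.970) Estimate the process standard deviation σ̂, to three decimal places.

0.922

R̄ = (1.7 + 4.3 + 2.5 + 3.1 + 2.1 + 2.7 + 2.0 + 3.5) / 8 = 2.7375
σ̂ = R̄ / d₂ = 2.7375 / 2.970 = 0.9217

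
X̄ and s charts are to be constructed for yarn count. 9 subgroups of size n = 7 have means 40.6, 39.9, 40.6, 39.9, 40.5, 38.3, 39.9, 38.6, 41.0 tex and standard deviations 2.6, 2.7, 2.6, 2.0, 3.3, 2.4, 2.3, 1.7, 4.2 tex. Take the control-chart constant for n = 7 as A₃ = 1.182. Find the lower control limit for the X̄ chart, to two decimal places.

X̄̄ = (40.6 + 39.9 + 40.6 + 39.9 + 40.5 + 38.3 + 39.9 + 38.6 + 41.0) / 9 = 39.9222
s̄ = (2.6 + 2.7 + 2.6 + 2.0 + 3.3 + 2.4 + 2.3 + 1.7 + 4.2) / 9 = 2.6444
LCL = X̄̄ − A₃·s̄ = 39.9222 − 1.182 × 2.6444 = 36.7965

36.80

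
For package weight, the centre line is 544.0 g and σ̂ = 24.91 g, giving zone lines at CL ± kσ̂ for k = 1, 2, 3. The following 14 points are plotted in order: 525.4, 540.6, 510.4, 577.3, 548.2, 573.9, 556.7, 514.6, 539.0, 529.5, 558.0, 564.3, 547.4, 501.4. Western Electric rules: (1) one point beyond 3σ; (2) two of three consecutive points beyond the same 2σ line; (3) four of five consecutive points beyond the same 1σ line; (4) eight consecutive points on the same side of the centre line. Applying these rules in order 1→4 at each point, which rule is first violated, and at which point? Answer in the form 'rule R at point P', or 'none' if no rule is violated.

Zone of each point (C = within 1σ̂, B = 1σ̂–2σ̂, A = 2σ̂–3σ̂, * = beyond 3σ̂; sign = side of CL): 1:-C, 2:-C, 3:-B, 4:+B, 5:+C, 6:+B, 7:+C, 8:-B, 9:-C, 10:-C, 11:+C, 12:+C, 13:+C, 14:-B
No rule fires across all 14 points.

none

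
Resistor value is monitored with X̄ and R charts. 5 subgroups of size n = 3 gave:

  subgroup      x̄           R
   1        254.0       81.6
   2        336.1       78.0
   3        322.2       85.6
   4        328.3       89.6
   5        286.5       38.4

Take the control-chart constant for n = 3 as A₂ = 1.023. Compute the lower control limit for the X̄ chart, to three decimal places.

X̄̄ = (254.0 + 336.1 + 322.2 + 328.3 + 286.5) / 5 = 1527.1000 / 5 = 305.4200
R̄ = (81.6 + 78.0 + 85.6 + 89.6 + 38.4) / 5 = 373.2000 / 5 = 74.6400
LCL = X̄̄ − A₂·R̄ = 305.4200 − 1.023 × 74.6400 = 229.0633

229.063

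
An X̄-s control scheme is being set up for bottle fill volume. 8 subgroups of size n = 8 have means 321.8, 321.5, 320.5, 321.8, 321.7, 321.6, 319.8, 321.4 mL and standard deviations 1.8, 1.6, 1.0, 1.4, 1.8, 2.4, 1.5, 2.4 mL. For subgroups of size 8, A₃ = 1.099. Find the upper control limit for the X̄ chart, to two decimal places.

X̄̄ = (321.8 + 321.5 + 320.5 + 321.8 + 321.7 + 321.6 + 319.8 + 321.4) / 8 = 321.2625
s̄ = (1.8 + 1.6 + 1.0 + 1.4 + 1.8 + 2.4 + 1.5 + 2.4) / 8 = 1.7375
UCL = X̄̄ + A₃·s̄ = 321.2625 + 1.099 × 1.7375 = 323.1720

323.17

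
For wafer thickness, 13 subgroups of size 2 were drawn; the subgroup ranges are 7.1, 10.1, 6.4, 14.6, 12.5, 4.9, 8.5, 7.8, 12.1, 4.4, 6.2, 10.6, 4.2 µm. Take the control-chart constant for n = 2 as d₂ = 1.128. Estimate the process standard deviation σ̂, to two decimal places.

7.46

R̄ = (7.1 + 10.1 + 6.4 + 14.6 + 12.5 + 4.9 + 8.5 + 7.8 + 12.1 + 4.4 + 6.2 + 10.6 + 4.2) / 13 = 8.4154
σ̂ = R̄ / d₂ = 8.4154 / 1.128 = 7.4604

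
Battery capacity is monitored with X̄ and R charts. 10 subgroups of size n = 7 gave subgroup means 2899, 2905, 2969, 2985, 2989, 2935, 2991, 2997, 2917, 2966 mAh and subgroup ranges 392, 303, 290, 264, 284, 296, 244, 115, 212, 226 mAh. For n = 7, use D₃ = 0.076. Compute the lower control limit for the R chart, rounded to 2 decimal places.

19.96

R̄ = (392 + 303 + 290 + 264 + 284 + 296 + 244 + 115 + 212 + 226) / 10 = 2626.0000 / 10 = 262.6000
LCL_R = D₃·R̄ = 0.076 × 262.6000 = 19.9576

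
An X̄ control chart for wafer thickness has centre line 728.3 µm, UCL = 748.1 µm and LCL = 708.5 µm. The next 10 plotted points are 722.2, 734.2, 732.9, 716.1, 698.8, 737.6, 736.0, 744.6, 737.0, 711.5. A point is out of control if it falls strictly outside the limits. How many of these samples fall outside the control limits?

1

Compare each point to [708.5, 748.1]: sample 5 = 698.8 < LCL.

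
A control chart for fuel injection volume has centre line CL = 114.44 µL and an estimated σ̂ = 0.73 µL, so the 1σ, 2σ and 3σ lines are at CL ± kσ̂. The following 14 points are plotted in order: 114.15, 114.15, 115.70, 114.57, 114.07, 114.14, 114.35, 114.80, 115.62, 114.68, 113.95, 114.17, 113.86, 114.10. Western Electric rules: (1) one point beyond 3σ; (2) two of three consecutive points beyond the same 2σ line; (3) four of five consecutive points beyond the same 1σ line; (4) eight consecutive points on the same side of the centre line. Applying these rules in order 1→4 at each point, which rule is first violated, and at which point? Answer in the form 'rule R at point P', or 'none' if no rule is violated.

Zone of each point (C = within 1σ̂, B = 1σ̂–2σ̂, A = 2σ̂–3σ̂, * = beyond 3σ̂; sign = side of CL): 1:-C, 2:-C, 3:+B, 4:+C, 5:-C, 6:-C, 7:-C, 8:+C, 9:+B, 10:+C, 11:-C, 12:-C, 13:-C, 14:-C
No rule fires across all 14 points.

none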